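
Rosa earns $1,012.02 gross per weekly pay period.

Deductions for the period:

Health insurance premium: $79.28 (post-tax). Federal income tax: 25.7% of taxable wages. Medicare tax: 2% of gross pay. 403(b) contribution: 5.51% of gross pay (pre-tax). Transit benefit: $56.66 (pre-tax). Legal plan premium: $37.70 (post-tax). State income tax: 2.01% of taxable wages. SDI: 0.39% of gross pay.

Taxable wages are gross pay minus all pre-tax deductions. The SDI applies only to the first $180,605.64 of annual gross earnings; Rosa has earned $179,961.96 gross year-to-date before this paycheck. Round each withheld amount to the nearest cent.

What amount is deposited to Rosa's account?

$510.59

Transit benefit: $56.66
403(b) contribution: $1,012.02 × 0.0551 = $55.76
Pre-tax total = $56.66 + $55.76 = $112.42
Taxable wages = $1,012.02 − $112.42 = $899.60
Federal income tax: $899.60 × 0.257 = $231.20
State income tax: $899.60 × 0.0201 = $18.08
SDI: only $180,605.64 − $179,961.96 = $643.68 of this check is subject → $643.68 × 0.0039 = $2.51
Medicare tax: $1,012.02 × 0.02 = $20.24
Health insurance premium: $79.28
Legal plan premium: $37.70
Total deductions = $56.66 + $55.76 + $231.20 + $18.08 + $2.51 + $20.24 + $79.28 + $37.70 = $501.43
Net pay = $1,012.02 − $501.43 = $510.59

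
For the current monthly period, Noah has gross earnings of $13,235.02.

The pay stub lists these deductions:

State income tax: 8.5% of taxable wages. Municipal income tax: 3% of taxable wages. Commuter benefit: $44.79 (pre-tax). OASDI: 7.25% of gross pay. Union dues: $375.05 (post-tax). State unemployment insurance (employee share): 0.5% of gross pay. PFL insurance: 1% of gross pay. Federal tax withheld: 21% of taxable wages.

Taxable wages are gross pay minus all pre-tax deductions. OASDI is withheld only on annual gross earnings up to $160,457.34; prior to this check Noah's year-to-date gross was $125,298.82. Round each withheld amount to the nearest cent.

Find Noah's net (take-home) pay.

Commuter benefit: $44.79
Taxable wages = $13,235.02 − $44.79 = $13,190.23
Municipal income tax: $13,190.23 × 0.03 = $395.71
Federal tax withheld: $13,190.23 × 0.21 = $2,769.95
State income tax: $13,190.23 × 0.085 = $1,121.17
State unemployment insurance (employee share): $13,235.02 × 0.005 = $66.18
PFL insurance: $13,235.02 × 0.01 = $132.35
OASDI: cap not yet reached, full $13,235.02 is subject → $13,235.02 × 0.0725 = $959.54
Union dues: $375.05
Total deductions = $44.79 + $395.71 + $2,769.95 + $1,121.17 + $66.18 + $132.35 + $959.54 + $375.05 = $5,864.74
Net pay = $13,235.02 − $5,864.74 = $7,370.28

$7,370.28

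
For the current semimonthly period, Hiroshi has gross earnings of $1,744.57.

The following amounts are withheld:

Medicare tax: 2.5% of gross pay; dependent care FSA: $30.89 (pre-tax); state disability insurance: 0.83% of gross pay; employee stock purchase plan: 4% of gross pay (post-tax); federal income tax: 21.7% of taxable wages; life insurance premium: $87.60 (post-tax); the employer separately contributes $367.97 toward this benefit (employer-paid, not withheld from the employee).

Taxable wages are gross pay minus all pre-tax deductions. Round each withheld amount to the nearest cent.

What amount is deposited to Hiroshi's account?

Dependent care FSA: $30.89
Taxable wages = $1,744.57 − $30.89 = $1,713.68
Federal income tax: $1,713.68 × 0.217 = $371.87
Medicare tax: $1,744.57 × 0.025 = $43.61
State disability insurance: $1,744.57 × 0.0083 = $14.48
Employee stock purchase plan: $1,744.57 × 0.04 = $69.78
Life insurance premium: $87.60
(Employer's $367.97 toward life insurance premium is not withheld from the employee.)
Total deductions = $30.89 + $371.87 + $43.61 + $14.48 + $69.78 + $87.60 = $618.23
Net pay = $1,744.57 − $618.23 = $1,126.34

$1,126.34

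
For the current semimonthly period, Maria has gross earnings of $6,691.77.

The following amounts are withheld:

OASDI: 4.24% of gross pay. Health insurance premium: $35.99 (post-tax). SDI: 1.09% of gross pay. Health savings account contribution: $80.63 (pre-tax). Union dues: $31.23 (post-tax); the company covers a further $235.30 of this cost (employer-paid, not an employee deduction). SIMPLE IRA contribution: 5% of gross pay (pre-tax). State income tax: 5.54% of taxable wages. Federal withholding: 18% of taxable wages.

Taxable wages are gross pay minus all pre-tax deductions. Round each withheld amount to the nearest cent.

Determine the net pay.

SIMPLE IRA contribution: $6,691.77 × 0.05 = $334.59
Health savings account contribution: $80.63
Pre-tax total = $334.59 + $80.63 = $415.22
Taxable wages = $6,691.77 − $415.22 = $6,276.55
Federal withholding: $6,276.55 × 0.18 = $1,129.78
State income tax: $6,276.55 × 0.0554 = $347.72
OASDI: $6,691.77 × 0.0424 = $283.73
SDI: $6,691.77 × 0.0109 = $72.94
Union dues: $31.23
Health insurance premium: $35.99
(Employer's $235.30 toward union dues is not withheld from the employee.)
Total deductions = $334.59 + $80.63 + $1,129.78 + $347.72 + $283.73 + $72.94 + $31.23 + $35.99 = $2,316.61
Net pay = $6,691.77 − $2,316.61 = $4,375.16

$4,375.16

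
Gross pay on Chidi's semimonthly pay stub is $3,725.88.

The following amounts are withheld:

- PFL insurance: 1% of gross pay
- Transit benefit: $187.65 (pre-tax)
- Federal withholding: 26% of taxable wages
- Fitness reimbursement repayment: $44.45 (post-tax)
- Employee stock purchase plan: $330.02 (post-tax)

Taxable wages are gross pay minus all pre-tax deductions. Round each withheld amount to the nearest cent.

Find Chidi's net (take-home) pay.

$2,206.56

Transit benefit: $187.65
Taxable wages = $3,725.88 − $187.65 = $3,538.23
Federal withholding: $3,538.23 × 0.26 = $919.94
PFL insurance: $3,725.88 × 0.01 = $37.26
Employee stock purchase plan: $330.02
Fitness reimbursement repayment: $44.45
Total deductions = $187.65 + $919.94 + $37.26 + $330.02 + $44.45 = $1,519.32
Net pay = $3,725.88 − $1,519.32 = $2,206.56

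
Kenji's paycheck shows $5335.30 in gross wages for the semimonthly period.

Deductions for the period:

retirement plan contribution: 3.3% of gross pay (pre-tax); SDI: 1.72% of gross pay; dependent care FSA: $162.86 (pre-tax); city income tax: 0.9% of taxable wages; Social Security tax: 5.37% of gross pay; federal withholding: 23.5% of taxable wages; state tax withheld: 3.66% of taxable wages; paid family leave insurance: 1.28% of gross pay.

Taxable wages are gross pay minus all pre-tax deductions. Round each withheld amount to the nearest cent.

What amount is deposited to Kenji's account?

$3147.82

Dependent care FSA: $162.86
Retirement plan contribution: $5335.30 × 0.033 = $176.06
Pre-tax total = $162.86 + $176.06 = $338.92
Taxable wages = $5335.30 − $338.92 = $4996.38
State tax withheld: $4996.38 × 0.0366 = $182.87
City income tax: $4996.38 × 0.009 = $44.97
Federal withholding: $4996.38 × 0.235 = $1174.15
Paid family leave insurance: $5335.30 × 0.0128 = $68.29
SDI: $5335.30 × 0.0172 = $91.77
Social Security tax: $5335.30 × 0.0537 = $286.51
Total deductions = $162.86 + $176.06 + $182.87 + $44.97 + $1174.15 + $68.29 + $91.77 + $286.51 = $2187.48
Net pay = $5335.30 − $2187.48 = $3147.82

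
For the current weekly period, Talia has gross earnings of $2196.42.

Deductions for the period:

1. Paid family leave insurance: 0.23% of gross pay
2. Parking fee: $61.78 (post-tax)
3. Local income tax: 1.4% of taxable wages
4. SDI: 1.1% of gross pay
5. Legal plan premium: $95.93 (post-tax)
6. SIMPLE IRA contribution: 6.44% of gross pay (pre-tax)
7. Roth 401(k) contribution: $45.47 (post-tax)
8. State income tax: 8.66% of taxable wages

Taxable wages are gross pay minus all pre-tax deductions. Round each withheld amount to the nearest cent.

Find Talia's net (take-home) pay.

SIMPLE IRA contribution: $2196.42 × 0.0644 = $141.45
Taxable wages = $2196.42 − $141.45 = $2054.97
State income tax: $2054.97 × 0.0866 = $177.96
Local income tax: $2054.97 × 0.014 = $28.77
SDI: $2196.42 × 0.011 = $24.16
Paid family leave insurance: $2196.42 × 0.0023 = $5.05
Legal plan premium: $95.93
Roth 401(k) contribution: $45.47
Parking fee: $61.78
Total deductions = $141.45 + $177.96 + $28.77 + $24.16 + $5.05 + $95.93 + $45.47 + $61.78 = $580.57
Net pay = $2196.42 − $580.57 = $1615.85

$1615.85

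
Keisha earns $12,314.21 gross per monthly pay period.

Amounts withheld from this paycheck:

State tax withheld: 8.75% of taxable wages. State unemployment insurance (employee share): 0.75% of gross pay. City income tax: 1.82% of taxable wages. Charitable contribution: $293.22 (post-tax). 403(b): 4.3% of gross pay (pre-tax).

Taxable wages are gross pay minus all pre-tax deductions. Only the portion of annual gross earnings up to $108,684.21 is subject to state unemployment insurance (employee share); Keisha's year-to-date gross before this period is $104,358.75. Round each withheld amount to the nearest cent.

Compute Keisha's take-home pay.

$10,213.40

403(b): $12,314.21 × 0.043 = $529.51
Taxable wages = $12,314.21 − $529.51 = $11,784.70
State tax withheld: $11,784.70 × 0.0875 = $1,031.16
City income tax: $11,784.70 × 0.0182 = $214.48
State unemployment insurance (employee share): only $108,684.21 − $104,358.75 = $4,325.46 of this check is subject → $4,325.46 × 0.0075 = $32.44
Charitable contribution: $293.22
Total deductions = $529.51 + $1,031.16 + $214.48 + $32.44 + $293.22 = $2,100.81
Net pay = $12,314.21 − $2,100.81 = $10,213.40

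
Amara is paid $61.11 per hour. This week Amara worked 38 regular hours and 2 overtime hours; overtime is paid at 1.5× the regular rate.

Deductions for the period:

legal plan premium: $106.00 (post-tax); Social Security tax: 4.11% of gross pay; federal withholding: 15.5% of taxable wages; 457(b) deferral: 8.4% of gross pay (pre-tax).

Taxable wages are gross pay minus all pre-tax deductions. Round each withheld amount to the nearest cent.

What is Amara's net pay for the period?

$1,730.34

Regular pay: 38 × $61.11 = $2,322.18
Overtime pay: 2 × $61.11 × 1.5 = $183.33
Gross pay = $2,322.18 + $183.33 = $2,505.51
457(b) deferral: $2,505.51 × 0.084 = $210.46
Taxable wages = $2,505.51 − $210.46 = $2,295.05
Federal withholding: $2,295.05 × 0.155 = $355.73
Social Security tax: $2,505.51 × 0.0411 = $102.98
Legal plan premium: $106.00
Total deductions = $210.46 + $355.73 + $102.98 + $106.00 = $775.17
Net pay = $2,505.51 − $775.17 = $1,730.34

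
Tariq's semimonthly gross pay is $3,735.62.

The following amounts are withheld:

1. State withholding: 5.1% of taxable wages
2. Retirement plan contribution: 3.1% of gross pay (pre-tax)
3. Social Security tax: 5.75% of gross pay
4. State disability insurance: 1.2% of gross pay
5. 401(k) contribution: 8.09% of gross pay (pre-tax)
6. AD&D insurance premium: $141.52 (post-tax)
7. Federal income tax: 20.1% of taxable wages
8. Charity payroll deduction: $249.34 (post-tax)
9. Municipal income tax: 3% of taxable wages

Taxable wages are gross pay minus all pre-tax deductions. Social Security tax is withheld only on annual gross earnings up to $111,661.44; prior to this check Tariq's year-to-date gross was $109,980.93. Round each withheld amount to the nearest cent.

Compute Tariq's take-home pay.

$1,849.72

401(k) contribution: $3,735.62 × 0.0809 = $302.21
Retirement plan contribution: $3,735.62 × 0.031 = $115.80
Pre-tax total = $302.21 + $115.80 = $418.01
Taxable wages = $3,735.62 − $418.01 = $3,317.61
Municipal income tax: $3,317.61 × 0.03 = $99.53
State withholding: $3,317.61 × 0.051 = $169.20
Federal income tax: $3,317.61 × 0.201 = $666.84
Social Security tax: only $111,661.44 − $109,980.93 = $1,680.51 of this check is subject → $1,680.51 × 0.0575 = $96.63
State disability insurance: $3,735.62 × 0.012 = $44.83
Charity payroll deduction: $249.34
AD&D insurance premium: $141.52
Total deductions = $302.21 + $115.80 + $99.53 + $169.20 + $666.84 + $96.63 + $44.83 + $249.34 + $141.52 = $1,885.90
Net pay = $3,735.62 − $1,885.90 = $1,849.72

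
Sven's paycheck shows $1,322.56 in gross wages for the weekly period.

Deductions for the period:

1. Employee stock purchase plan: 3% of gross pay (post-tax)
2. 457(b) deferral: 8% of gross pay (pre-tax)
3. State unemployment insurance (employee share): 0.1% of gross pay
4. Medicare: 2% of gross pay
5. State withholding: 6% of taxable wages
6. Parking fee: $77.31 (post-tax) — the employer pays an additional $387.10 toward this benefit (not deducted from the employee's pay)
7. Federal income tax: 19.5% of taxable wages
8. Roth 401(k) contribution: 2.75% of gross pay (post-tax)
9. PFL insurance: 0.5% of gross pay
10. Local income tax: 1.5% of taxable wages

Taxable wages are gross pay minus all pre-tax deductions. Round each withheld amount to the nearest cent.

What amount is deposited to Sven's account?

$700.49

457(b) deferral: $1,322.56 × 0.08 = $105.80
Taxable wages = $1,322.56 − $105.80 = $1,216.76
Federal income tax: $1,216.76 × 0.195 = $237.27
Local income tax: $1,216.76 × 0.015 = $18.25
State withholding: $1,216.76 × 0.06 = $73.01
Medicare: $1,322.56 × 0.02 = $26.45
State unemployment insurance (employee share): $1,322.56 × 0.001 = $1.32
PFL insurance: $1,322.56 × 0.005 = $6.61
Employee stock purchase plan: $1,322.56 × 0.03 = $39.68
Roth 401(k) contribution: $1,322.56 × 0.0275 = $36.37
Parking fee: $77.31
(Employer's $387.10 toward parking fee is not withheld from the employee.)
Total deductions = $105.80 + $237.27 + $18.25 + $73.01 + $26.45 + $1.32 + $6.61 + $39.68 + $36.37 + $77.31 = $622.07
Net pay = $1,322.56 − $622.07 = $700.49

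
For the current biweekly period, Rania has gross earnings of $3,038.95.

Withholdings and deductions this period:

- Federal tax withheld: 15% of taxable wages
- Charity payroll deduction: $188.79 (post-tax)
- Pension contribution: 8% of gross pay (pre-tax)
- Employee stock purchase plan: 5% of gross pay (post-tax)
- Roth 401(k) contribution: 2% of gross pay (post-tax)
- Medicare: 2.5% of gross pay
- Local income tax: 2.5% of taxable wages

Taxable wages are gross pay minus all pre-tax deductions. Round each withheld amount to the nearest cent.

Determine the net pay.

$1,829.07

Pension contribution: $3,038.95 × 0.08 = $243.12
Taxable wages = $3,038.95 − $243.12 = $2,795.83
Federal tax withheld: $2,795.83 × 0.15 = $419.37
Local income tax: $2,795.83 × 0.025 = $69.90
Medicare: $3,038.95 × 0.025 = $75.97
Charity payroll deduction: $188.79
Roth 401(k) contribution: $3,038.95 × 0.02 = $60.78
Employee stock purchase plan: $3,038.95 × 0.05 = $151.95
Total deductions = $243.12 + $419.37 + $69.90 + $75.97 + $188.79 + $60.78 + $151.95 = $1,209.88
Net pay = $3,038.95 − $1,209.88 = $1,829.07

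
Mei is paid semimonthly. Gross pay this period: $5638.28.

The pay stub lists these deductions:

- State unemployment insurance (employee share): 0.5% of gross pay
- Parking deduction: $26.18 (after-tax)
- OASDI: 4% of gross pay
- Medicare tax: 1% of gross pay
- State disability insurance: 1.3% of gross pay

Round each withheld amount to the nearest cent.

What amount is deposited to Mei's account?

$5228.70

State unemployment insurance (employee share): $5638.28 × 0.005 = $28.19
State disability insurance: $5638.28 × 0.013 = $73.30
Medicare tax: $5638.28 × 0.01 = $56.38
OASDI: $5638.28 × 0.04 = $225.53
Parking deduction: $26.18
Total deductions = $28.19 + $73.30 + $56.38 + $225.53 + $26.18 = $409.58
Net pay = $5638.28 − $409.58 = $5228.70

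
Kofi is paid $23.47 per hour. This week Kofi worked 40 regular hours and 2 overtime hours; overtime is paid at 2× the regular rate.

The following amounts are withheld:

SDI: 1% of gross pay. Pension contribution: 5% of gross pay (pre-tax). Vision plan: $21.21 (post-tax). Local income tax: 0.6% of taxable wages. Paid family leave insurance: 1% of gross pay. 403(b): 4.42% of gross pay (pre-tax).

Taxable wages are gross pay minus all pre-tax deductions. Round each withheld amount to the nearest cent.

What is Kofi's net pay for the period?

Regular pay: 40 × $23.47 = $938.80
Overtime pay: 2 × $23.47 × 2 = $93.88
Gross pay = $938.80 + $93.88 = $1,032.68
Pension contribution: $1,032.68 × 0.05 = $51.63
403(b): $1,032.68 × 0.0442 = $45.64
Pre-tax total = $51.63 + $45.64 = $97.27
Taxable wages = $1,032.68 − $97.27 = $935.41
Local income tax: $935.41 × 0.006 = $5.61
SDI: $1,032.68 × 0.01 = $10.33
Paid family leave insurance: $1,032.68 × 0.01 = $10.33
Vision plan: $21.21
Total deductions = $51.63 + $45.64 + $5.61 + $10.33 + $10.33 + $21.21 = $144.75
Net pay = $1,032.68 − $144.75 = $887.93

$887.93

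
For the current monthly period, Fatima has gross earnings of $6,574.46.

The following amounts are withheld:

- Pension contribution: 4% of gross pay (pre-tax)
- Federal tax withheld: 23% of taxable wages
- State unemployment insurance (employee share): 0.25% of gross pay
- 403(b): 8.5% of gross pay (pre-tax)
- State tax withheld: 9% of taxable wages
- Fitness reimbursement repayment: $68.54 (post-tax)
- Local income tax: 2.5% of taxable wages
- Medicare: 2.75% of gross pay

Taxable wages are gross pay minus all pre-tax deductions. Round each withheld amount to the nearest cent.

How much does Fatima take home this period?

$3,502.20

Pension contribution: $6,574.46 × 0.04 = $262.98
403(b): $6,574.46 × 0.085 = $558.83
Pre-tax total = $262.98 + $558.83 = $821.81
Taxable wages = $6,574.46 − $821.81 = $5,752.65
Local income tax: $5,752.65 × 0.025 = $143.82
State tax withheld: $5,752.65 × 0.09 = $517.74
Federal tax withheld: $5,752.65 × 0.23 = $1,323.11
Medicare: $6,574.46 × 0.0275 = $180.80
State unemployment insurance (employee share): $6,574.46 × 0.0025 = $16.44
Fitness reimbursement repayment: $68.54
Total deductions = $262.98 + $558.83 + $143.82 + $517.74 + $1,323.11 + $180.80 + $16.44 + $68.54 = $3,072.26
Net pay = $6,574.46 − $3,072.26 = $3,502.20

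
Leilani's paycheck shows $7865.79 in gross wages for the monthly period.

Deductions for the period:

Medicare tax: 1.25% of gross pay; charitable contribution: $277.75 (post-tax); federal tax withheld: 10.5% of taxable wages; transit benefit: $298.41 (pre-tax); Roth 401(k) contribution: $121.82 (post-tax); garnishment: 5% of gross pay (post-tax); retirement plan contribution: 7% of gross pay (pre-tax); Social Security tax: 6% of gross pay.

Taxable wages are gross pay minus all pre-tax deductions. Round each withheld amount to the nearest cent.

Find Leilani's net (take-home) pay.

$4916.88

Retirement plan contribution: $7865.79 × 0.07 = $550.61
Transit benefit: $298.41
Pre-tax total = $550.61 + $298.41 = $849.02
Taxable wages = $7865.79 − $849.02 = $7016.77
Federal tax withheld: $7016.77 × 0.105 = $736.76
Medicare tax: $7865.79 × 0.0125 = $98.32
Social Security tax: $7865.79 × 0.06 = $471.95
Charitable contribution: $277.75
Garnishment: $7865.79 × 0.05 = $393.29
Roth 401(k) contribution: $121.82
Total deductions = $550.61 + $298.41 + $736.76 + $98.32 + $471.95 + $277.75 + $393.29 + $121.82 = $2948.91
Net pay = $7865.79 − $2948.91 = $4916.88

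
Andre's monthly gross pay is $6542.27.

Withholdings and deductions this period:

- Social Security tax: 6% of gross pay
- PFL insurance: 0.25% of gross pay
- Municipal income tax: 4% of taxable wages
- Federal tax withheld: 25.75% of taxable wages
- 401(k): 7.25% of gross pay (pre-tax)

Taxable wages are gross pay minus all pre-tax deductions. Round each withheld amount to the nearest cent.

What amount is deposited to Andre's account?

401(k): $6542.27 × 0.0725 = $474.31
Taxable wages = $6542.27 − $474.31 = $6067.96
Federal tax withheld: $6067.96 × 0.2575 = $1562.50
Municipal income tax: $6067.96 × 0.04 = $242.72
PFL insurance: $6542.27 × 0.0025 = $16.36
Social Security tax: $6542.27 × 0.06 = $392.54
Total deductions = $474.31 + $1562.50 + $242.72 + $16.36 + $392.54 = $2688.43
Net pay = $6542.27 − $2688.43 = $3853.84

$3853.84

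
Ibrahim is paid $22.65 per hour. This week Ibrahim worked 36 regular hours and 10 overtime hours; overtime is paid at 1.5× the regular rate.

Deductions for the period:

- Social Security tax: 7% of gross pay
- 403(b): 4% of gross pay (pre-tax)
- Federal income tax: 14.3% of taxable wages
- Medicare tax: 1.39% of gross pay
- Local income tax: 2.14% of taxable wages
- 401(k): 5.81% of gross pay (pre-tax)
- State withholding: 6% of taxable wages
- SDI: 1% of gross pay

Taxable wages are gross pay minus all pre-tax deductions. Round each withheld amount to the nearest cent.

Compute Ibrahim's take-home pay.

$699.57

Regular pay: 36 × $22.65 = $815.40
Overtime pay: 10 × $22.65 × 1.5 = $339.75
Gross pay = $815.40 + $339.75 = $1,155.15
403(b): $1,155.15 × 0.04 = $46.21
401(k): $1,155.15 × 0.0581 = $67.11
Pre-tax total = $46.21 + $67.11 = $113.32
Taxable wages = $1,155.15 − $113.32 = $1,041.83
Local income tax: $1,041.83 × 0.0214 = $22.30
Federal income tax: $1,041.83 × 0.143 = $148.98
State withholding: $1,041.83 × 0.06 = $62.51
SDI: $1,155.15 × 0.01 = $11.55
Medicare tax: $1,155.15 × 0.0139 = $16.06
Social Security tax: $1,155.15 × 0.07 = $80.86
Total deductions = $46.21 + $67.11 + $22.30 + $148.98 + $62.51 + $11.55 + $16.06 + $80.86 = $455.58
Net pay = $1,155.15 − $455.58 = $699.57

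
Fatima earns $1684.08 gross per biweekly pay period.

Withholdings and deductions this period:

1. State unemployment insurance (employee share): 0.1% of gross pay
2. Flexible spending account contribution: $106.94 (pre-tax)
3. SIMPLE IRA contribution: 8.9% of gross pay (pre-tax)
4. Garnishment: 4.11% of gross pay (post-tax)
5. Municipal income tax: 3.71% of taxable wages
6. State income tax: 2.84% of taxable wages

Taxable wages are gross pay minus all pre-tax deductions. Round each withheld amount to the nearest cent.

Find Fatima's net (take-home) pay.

$1262.88

Flexible spending account contribution: $106.94
SIMPLE IRA contribution: $1684.08 × 0.089 = $149.88
Pre-tax total = $106.94 + $149.88 = $256.82
Taxable wages = $1684.08 − $256.82 = $1427.26
State income tax: $1427.26 × 0.0284 = $40.53
Municipal income tax: $1427.26 × 0.0371 = $52.95
State unemployment insurance (employee share): $1684.08 × 0.001 = $1.68
Garnishment: $1684.08 × 0.0411 = $69.22
Total deductions = $106.94 + $149.88 + $40.53 + $52.95 + $1.68 + $69.22 = $421.20
Net pay = $1684.08 − $421.20 = $1262.88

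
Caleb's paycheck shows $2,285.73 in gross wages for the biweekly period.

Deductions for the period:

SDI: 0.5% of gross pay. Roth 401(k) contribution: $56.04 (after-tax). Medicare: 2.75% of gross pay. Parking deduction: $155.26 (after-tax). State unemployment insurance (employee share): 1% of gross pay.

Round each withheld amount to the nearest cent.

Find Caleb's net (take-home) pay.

State unemployment insurance (employee share): $2,285.73 × 0.01 = $22.86
SDI: $2,285.73 × 0.005 = $11.43
Medicare: $2,285.73 × 0.0275 = $62.86
Parking deduction: $155.26
Roth 401(k) contribution: $56.04
Total deductions = $22.86 + $11.43 + $62.86 + $155.26 + $56.04 = $308.45
Net pay = $2,285.73 − $308.45 = $1,977.28

$1,977.28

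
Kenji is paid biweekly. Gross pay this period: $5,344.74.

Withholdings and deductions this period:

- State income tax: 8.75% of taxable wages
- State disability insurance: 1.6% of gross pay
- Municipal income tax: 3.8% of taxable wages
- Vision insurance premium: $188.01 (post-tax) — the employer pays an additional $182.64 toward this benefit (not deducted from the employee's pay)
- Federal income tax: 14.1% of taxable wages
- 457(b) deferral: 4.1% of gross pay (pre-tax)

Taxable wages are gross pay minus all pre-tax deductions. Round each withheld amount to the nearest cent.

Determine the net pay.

$3,486.11

457(b) deferral: $5,344.74 × 0.041 = $219.13
Taxable wages = $5,344.74 − $219.13 = $5,125.61
Federal income tax: $5,125.61 × 0.141 = $722.71
Municipal income tax: $5,125.61 × 0.038 = $194.77
State income tax: $5,125.61 × 0.0875 = $448.49
State disability insurance: $5,344.74 × 0.016 = $85.52
Vision insurance premium: $188.01
(Employer's $182.64 toward vision insurance premium is not withheld from the employee.)
Total deductions = $219.13 + $722.71 + $194.77 + $448.49 + $85.52 + $188.01 = $1,858.63
Net pay = $5,344.74 − $1,858.63 = $3,486.11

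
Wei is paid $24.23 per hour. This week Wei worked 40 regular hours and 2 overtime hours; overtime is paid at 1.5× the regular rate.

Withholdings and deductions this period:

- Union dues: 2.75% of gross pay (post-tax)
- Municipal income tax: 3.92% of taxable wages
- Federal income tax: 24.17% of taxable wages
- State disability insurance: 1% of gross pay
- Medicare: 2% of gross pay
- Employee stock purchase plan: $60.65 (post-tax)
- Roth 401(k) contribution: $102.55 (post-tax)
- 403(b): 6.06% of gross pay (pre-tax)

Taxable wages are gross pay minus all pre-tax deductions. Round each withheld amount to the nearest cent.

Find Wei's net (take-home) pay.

Regular pay: 40 × $24.23 = $969.20
Overtime pay: 2 × $24.23 × 1.5 = $72.69
Gross pay = $969.20 + $72.69 = $1,041.89
403(b): $1,041.89 × 0.0606 = $63.14
Taxable wages = $1,041.89 − $63.14 = $978.75
Federal income tax: $978.75 × 0.2417 = $236.56
Municipal income tax: $978.75 × 0.0392 = $38.37
State disability insurance: $1,041.89 × 0.01 = $10.42
Medicare: $1,041.89 × 0.02 = $20.84
Roth 401(k) contribution: $102.55
Union dues: $1,041.89 × 0.0275 = $28.65
Employee stock purchase plan: $60.65
Total deductions = $63.14 + $236.56 + $38.37 + $10.42 + $20.84 + $102.55 + $28.65 + $60.65 = $561.18
Net pay = $1,041.89 − $561.18 = $480.71

$480.71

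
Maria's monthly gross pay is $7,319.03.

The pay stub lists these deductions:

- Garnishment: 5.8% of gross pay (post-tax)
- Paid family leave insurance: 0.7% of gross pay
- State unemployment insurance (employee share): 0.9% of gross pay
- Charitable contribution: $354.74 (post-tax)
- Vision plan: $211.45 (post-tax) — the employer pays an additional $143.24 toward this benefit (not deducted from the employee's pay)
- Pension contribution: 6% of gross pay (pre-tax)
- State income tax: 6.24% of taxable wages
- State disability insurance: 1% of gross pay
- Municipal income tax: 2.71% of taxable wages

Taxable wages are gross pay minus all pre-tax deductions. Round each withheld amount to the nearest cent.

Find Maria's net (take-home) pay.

$5,083.15

Pension contribution: $7,319.03 × 0.06 = $439.14
Taxable wages = $7,319.03 − $439.14 = $6,879.89
State income tax: $6,879.89 × 0.0624 = $429.31
Municipal income tax: $6,879.89 × 0.0271 = $186.45
Paid family leave insurance: $7,319.03 × 0.007 = $51.23
State disability insurance: $7,319.03 × 0.01 = $73.19
State unemployment insurance (employee share): $7,319.03 × 0.009 = $65.87
Garnishment: $7,319.03 × 0.058 = $424.50
Vision plan: $211.45
Charitable contribution: $354.74
(Employer's $143.24 toward vision plan is not withheld from the employee.)
Total deductions = $439.14 + $429.31 + $186.45 + $51.23 + $73.19 + $65.87 + $424.50 + $211.45 + $354.74 = $2,235.88
Net pay = $7,319.03 − $2,235.88 = $5,083.15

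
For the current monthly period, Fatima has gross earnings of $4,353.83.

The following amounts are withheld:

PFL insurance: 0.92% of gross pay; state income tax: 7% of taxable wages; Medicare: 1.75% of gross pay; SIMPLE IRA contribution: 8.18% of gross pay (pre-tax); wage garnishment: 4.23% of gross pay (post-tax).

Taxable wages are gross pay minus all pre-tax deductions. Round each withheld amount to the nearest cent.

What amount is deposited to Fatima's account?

SIMPLE IRA contribution: $4,353.83 × 0.0818 = $356.14
Taxable wages = $4,353.83 − $356.14 = $3,997.69
State income tax: $3,997.69 × 0.07 = $279.84
PFL insurance: $4,353.83 × 0.0092 = $40.06
Medicare: $4,353.83 × 0.0175 = $76.19
Wage garnishment: $4,353.83 × 0.0423 = $184.17
Total deductions = $356.14 + $279.84 + $40.06 + $76.19 + $184.17 = $936.40
Net pay = $4,353.83 − $936.40 = $3,417.43

$3,417.43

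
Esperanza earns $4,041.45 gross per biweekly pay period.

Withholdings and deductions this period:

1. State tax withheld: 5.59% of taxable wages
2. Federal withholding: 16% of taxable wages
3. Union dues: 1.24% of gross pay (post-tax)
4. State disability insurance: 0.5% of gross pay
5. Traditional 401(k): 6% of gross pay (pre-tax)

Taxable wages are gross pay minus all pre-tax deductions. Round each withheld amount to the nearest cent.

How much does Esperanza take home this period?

$2,908.45

Traditional 401(k): $4,041.45 × 0.06 = $242.49
Taxable wages = $4,041.45 − $242.49 = $3,798.96
State tax withheld: $3,798.96 × 0.0559 = $212.36
Federal withholding: $3,798.96 × 0.16 = $607.83
State disability insurance: $4,041.45 × 0.005 = $20.21
Union dues: $4,041.45 × 0.0124 = $50.11
Total deductions = $242.49 + $212.36 + $607.83 + $20.21 + $50.11 = $1,133.00
Net pay = $4,041.45 − $1,133.00 = $2,908.45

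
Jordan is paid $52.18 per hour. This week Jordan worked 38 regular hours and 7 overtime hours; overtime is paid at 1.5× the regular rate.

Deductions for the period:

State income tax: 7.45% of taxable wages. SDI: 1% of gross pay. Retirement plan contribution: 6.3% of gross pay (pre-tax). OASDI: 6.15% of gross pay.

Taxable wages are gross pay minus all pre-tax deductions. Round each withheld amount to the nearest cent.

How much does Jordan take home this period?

Regular pay: 38 × $52.18 = $1982.84
Overtime pay: 7 × $52.18 × 1.5 = $547.89
Gross pay = $1982.84 + $547.89 = $2530.73
Retirement plan contribution: $2530.73 × 0.063 = $159.44
Taxable wages = $2530.73 − $159.44 = $2371.29
State income tax: $2371.29 × 0.0745 = $176.66
OASDI: $2530.73 × 0.0615 = $155.64
SDI: $2530.73 × 0.01 = $25.31
Total deductions = $159.44 + $176.66 + $155.64 + $25.31 = $517.05
Net pay = $2530.73 − $517.05 = $2013.68

$2013.68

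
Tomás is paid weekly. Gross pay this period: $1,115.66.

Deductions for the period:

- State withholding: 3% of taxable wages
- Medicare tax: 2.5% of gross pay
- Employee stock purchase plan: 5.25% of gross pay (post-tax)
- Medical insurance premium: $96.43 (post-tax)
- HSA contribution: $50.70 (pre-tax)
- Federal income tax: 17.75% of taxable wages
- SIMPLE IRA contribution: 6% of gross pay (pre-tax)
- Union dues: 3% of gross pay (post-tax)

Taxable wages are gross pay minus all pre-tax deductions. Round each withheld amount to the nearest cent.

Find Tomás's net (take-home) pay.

$574.57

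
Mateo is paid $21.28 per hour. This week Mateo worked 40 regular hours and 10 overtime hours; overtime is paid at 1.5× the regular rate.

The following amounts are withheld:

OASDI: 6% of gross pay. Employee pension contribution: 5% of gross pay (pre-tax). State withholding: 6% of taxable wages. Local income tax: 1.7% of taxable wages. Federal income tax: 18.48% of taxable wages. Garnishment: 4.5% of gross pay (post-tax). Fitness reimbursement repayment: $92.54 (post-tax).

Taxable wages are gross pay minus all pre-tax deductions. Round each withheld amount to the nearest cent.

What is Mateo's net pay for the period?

Regular pay: 40 × $21.28 = $851.20
Overtime pay: 10 × $21.28 × 1.5 = $319.20
Gross pay = $851.20 + $319.20 = $1,170.40
Employee pension contribution: $1,170.40 × 0.05 = $58.52
Taxable wages = $1,170.40 − $58.52 = $1,111.88
Local income tax: $1,111.88 × 0.017 = $18.90
Federal income tax: $1,111.88 × 0.1848 = $205.48
State withholding: $1,111.88 × 0.06 = $66.71
OASDI: $1,170.40 × 0.06 = $70.22
Fitness reimbursement repayment: $92.54
Garnishment: $1,170.40 × 0.045 = $52.67
Total deductions = $58.52 + $18.90 + $205.48 + $66.71 + $70.22 + $92.54 + $52.67 = $565.04
Net pay = $1,170.40 − $565.04 = $605.36

$605.36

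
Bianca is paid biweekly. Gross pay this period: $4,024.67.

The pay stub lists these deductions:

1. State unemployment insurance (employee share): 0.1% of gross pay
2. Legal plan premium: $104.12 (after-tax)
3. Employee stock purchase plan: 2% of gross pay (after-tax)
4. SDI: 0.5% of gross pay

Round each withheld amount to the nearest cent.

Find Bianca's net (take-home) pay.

State unemployment insurance (employee share): $4,024.67 × 0.001 = $4.02
SDI: $4,024.67 × 0.005 = $20.12
Legal plan premium: $104.12
Employee stock purchase plan: $4,024.67 × 0.02 = $80.49
Total deductions = $4.02 + $20.12 + $104.12 + $80.49 = $208.75
Net pay = $4,024.67 − $208.75 = $3,815.92

$3,815.92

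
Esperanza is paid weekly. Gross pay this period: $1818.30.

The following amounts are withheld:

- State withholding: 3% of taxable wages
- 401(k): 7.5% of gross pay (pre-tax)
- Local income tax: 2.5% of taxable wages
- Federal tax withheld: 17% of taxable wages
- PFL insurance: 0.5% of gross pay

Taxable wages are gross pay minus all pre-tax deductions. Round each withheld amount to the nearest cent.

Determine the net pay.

$1294.40

401(k): $1818.30 × 0.075 = $136.37
Taxable wages = $1818.30 − $136.37 = $1681.93
State withholding: $1681.93 × 0.03 = $50.46
Federal tax withheld: $1681.93 × 0.17 = $285.93
Local income tax: $1681.93 × 0.025 = $42.05
PFL insurance: $1818.30 × 0.005 = $9.09
Total deductions = $136.37 + $50.46 + $285.93 + $42.05 + $9.09 = $523.90
Net pay = $1818.30 − $523.90 = $1294.40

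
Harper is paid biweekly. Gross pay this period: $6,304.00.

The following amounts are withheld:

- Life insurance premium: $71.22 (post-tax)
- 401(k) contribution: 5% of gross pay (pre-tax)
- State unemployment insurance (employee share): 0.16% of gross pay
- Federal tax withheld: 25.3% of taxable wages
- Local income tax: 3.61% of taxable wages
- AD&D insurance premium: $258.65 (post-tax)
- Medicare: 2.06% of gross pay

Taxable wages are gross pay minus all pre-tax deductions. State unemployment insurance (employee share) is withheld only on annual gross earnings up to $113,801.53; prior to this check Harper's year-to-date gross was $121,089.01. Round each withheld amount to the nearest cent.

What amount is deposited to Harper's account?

$3,797.70

401(k) contribution: $6,304.00 × 0.05 = $315.20
Taxable wages = $6,304.00 − $315.20 = $5,988.80
Federal tax withheld: $5,988.80 × 0.253 = $1,515.17
Local income tax: $5,988.80 × 0.0361 = $216.20
State unemployment insurance (employee share): annual cap $113,801.53 already reached (YTD $121,089.01), so $0.00
Medicare: $6,304.00 × 0.0206 = $129.86
Life insurance premium: $71.22
AD&D insurance premium: $258.65
Total deductions = $315.20 + $1,515.17 + $216.20 + $0.00 + $129.86 + $71.22 + $258.65 = $2,506.30
Net pay = $6,304.00 − $2,506.30 = $3,797.70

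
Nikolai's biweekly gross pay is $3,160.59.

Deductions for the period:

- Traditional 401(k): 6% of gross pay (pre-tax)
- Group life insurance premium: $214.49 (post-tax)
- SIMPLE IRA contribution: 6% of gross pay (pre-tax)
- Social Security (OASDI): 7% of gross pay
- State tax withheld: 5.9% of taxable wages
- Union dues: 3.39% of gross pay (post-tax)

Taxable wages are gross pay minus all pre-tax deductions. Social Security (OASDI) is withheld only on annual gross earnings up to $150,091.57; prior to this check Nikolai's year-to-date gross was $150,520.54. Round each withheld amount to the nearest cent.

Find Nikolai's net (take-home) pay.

Traditional 401(k): $3,160.59 × 0.06 = $189.64
SIMPLE IRA contribution: $3,160.59 × 0.06 = $189.64
Pre-tax total = $189.64 + $189.64 = $379.28
Taxable wages = $3,160.59 − $379.28 = $2,781.31
State tax withheld: $2,781.31 × 0.059 = $164.10
Social Security (OASDI): annual cap $150,091.57 already reached (YTD $150,520.54), so $0.00
Group life insurance premium: $214.49
Union dues: $3,160.59 × 0.0339 = $107.14
Total deductions = $189.64 + $189.64 + $164.10 + $0.00 + $214.49 + $107.14 = $865.01
Net pay = $3,160.59 − $865.01 = $2,295.58

$2,295.58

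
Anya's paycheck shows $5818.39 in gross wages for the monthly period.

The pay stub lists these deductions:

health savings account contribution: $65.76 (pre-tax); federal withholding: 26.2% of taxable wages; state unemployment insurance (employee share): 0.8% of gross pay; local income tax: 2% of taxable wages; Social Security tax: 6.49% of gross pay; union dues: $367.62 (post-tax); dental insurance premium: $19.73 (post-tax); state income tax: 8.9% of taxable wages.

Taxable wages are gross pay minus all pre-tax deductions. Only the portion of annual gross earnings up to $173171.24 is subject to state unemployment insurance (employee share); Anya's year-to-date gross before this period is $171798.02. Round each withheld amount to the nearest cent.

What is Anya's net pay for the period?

$2842.46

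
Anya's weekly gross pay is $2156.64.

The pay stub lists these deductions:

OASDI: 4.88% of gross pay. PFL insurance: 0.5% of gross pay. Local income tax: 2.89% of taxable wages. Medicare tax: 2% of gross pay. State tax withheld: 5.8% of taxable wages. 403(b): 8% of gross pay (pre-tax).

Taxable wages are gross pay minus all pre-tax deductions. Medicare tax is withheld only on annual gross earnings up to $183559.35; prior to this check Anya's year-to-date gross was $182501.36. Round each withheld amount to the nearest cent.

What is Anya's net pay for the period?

$1674.51

403(b): $2156.64 × 0.08 = $172.53
Taxable wages = $2156.64 − $172.53 = $1984.11
Local income tax: $1984.11 × 0.0289 = $57.34
State tax withheld: $1984.11 × 0.058 = $115.08
PFL insurance: $2156.64 × 0.005 = $10.78
OASDI: $2156.64 × 0.0488 = $105.24
Medicare tax: only $183559.35 − $182501.36 = $1057.99 of this check is subject → $1057.99 × 0.02 = $21.16
Total deductions = $172.53 + $57.34 + $115.08 + $10.78 + $105.24 + $21.16 = $482.13
Net pay = $2156.64 − $482.13 = $1674.51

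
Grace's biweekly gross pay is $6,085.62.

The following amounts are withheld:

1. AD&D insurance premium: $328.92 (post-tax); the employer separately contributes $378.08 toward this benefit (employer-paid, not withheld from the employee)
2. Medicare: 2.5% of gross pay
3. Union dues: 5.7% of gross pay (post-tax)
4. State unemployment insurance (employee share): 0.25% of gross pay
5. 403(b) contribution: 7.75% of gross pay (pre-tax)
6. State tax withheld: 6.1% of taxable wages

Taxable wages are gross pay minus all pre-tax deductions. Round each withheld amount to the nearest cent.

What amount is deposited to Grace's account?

$4,428.38

403(b) contribution: $6,085.62 × 0.0775 = $471.64
Taxable wages = $6,085.62 − $471.64 = $5,613.98
State tax withheld: $5,613.98 × 0.061 = $342.45
Medicare: $6,085.62 × 0.025 = $152.14
State unemployment insurance (employee share): $6,085.62 × 0.0025 = $15.21
Union dues: $6,085.62 × 0.057 = $346.88
AD&D insurance premium: $328.92
(Employer's $378.08 toward AD&D insurance premium is not withheld from the employee.)
Total deductions = $471.64 + $342.45 + $152.14 + $15.21 + $346.88 + $328.92 = $1,657.24
Net pay = $6,085.62 − $1,657.24 = $4,428.38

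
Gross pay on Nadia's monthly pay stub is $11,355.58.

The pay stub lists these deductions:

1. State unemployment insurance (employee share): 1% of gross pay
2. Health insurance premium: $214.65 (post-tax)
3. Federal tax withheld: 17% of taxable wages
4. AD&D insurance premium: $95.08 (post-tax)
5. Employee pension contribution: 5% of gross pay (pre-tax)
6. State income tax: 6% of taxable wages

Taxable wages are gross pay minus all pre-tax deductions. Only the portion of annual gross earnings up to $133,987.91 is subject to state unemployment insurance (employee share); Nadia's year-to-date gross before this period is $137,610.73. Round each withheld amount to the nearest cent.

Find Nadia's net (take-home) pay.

$7,996.87

Employee pension contribution: $11,355.58 × 0.05 = $567.78
Taxable wages = $11,355.58 − $567.78 = $10,787.80
State income tax: $10,787.80 × 0.06 = $647.27
Federal tax withheld: $10,787.80 × 0.17 = $1,833.93
State unemployment insurance (employee share): annual cap $133,987.91 already reached (YTD $137,610.73), so $0.00
AD&D insurance premium: $95.08
Health insurance premium: $214.65
Total deductions = $567.78 + $647.27 + $1,833.93 + $0.00 + $95.08 + $214.65 = $3,358.71
Net pay = $11,355.58 − $3,358.71 = $7,996.87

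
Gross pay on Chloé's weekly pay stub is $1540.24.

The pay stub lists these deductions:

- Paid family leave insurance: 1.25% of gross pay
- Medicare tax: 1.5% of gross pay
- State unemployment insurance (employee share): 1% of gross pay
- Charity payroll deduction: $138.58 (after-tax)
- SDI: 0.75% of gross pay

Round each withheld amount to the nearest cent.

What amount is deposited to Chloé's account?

$1332.36

Paid family leave insurance: $1540.24 × 0.0125 = $19.25
State unemployment insurance (employee share): $1540.24 × 0.01 = $15.40
Medicare tax: $1540.24 × 0.015 = $23.10
SDI: $1540.24 × 0.0075 = $11.55
Charity payroll deduction: $138.58
Total deductions = $19.25 + $15.40 + $23.10 + $11.55 + $138.58 = $207.88
Net pay = $1540.24 − $207.88 = $1332.36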